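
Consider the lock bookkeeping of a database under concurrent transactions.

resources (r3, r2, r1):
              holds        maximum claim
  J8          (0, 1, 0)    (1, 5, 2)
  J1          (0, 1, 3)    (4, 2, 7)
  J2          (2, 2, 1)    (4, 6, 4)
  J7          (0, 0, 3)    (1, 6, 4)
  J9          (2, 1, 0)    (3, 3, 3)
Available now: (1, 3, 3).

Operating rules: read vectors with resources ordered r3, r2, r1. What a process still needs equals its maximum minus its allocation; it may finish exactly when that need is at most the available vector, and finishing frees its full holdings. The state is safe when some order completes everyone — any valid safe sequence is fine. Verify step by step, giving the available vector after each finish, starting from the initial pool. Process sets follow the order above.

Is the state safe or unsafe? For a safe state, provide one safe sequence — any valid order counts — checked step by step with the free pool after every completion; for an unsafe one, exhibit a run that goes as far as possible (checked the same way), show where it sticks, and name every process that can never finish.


SAFE — a valid safe sequence is J9, J2, J7, J1, J8.
Key observation: reading the order forward, J9 is the first process whose need (1, 2, 3) meets the free pool (1, 3, 3) exactly on a resource it requests.
Step-by-step check:
  pool = (1, 3, 3)
  run J9 (needs (1, 2, 3), free (1, 3, 3)); after release of (2, 1, 0) the pool is (3, 4, 3)
  run J2 (needs (2, 4, 3), free (3, 4, 3)); after release of (2, 2, 1) the pool is (5, 6, 4)
  run J7 (needs (1, 6, 1), free (5, 6, 4)); after release of (0, 0, 3) the pool is (5, 6, 7)
  run J1 (needs (4, 1, 4), free (5, 6, 7)); after release of (0, 1, 3) the pool is (5, 7, 10)
  run J8 (needs (1, 4, 2), free (5, 7, 10)); after release of (0, 1, 0) the pool is (5, 8, 10)


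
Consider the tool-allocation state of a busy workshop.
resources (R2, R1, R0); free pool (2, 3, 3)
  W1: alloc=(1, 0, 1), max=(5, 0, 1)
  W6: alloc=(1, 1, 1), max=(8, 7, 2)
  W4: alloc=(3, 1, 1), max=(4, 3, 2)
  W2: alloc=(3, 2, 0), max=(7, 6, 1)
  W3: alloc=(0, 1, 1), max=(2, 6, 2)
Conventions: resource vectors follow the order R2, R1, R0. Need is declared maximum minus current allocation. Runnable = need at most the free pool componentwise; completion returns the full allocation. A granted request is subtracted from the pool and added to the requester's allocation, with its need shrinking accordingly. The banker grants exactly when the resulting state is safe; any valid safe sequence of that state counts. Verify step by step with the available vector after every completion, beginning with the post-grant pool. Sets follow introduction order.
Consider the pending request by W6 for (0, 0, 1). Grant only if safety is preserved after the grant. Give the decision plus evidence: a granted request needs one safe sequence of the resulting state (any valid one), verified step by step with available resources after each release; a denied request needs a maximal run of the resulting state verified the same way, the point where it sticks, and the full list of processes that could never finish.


GRANT: granting preserves safety; a valid post-grant sequence is W4, W2, W3, W6, W1.
Key observation: granting shrinks the pool to (2, 3, 2), yet W4 still fits and the chain goes through.
Step-by-step check of the post-grant state:
  pool = (2, 3, 2)
  run W4 (needs (1, 2, 1), free (2, 3, 2)); after release of (3, 1, 1) the pool is (5, 4, 3)
  run W2 (needs (4, 4, 1), free (5, 4, 3)); after release of (3, 2, 0) the pool is (8, 6, 3)
  run W3 (needs (2, 5, 1), free (8, 6, 3)); after release of (0, 1, 1) the pool is (8, 7, 4)
  run W6 (needs (7, 6, 0), free (8, 7, 4)); after release of (1, 1, 2) the pool is (9, 8, 6)
  run W1 (needs (4, 0, 0), free (9, 8, 6)); after release of (1, 0, 1) the pool is (10, 8, 7)


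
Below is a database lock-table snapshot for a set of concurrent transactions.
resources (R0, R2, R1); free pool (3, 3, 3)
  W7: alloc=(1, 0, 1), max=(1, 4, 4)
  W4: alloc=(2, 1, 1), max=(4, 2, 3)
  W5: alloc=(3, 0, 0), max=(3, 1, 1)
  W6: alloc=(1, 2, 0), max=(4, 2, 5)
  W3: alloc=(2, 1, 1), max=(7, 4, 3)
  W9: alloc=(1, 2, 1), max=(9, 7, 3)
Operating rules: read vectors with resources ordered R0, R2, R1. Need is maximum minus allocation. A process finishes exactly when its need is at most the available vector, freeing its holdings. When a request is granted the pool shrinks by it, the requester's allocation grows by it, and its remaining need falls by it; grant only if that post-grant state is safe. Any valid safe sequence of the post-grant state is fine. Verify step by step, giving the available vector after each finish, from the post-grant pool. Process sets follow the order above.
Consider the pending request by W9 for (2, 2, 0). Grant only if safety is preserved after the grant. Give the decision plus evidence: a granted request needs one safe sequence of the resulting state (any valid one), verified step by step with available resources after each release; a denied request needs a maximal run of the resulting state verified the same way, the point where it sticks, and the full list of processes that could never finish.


DENY. Granting would leave the state unsafe.
Key observation: after W5, W4 the pool peaks at (6, 2, 4), and each blocked process is short somewhere: W7 on R2; W6 on R1; W3 on R2; W9 on R2.
After a pretend grant, a maximal execution: W5, W4 — then nothing else fits. Verifying each step:
  pool = (1, 1, 3)
  run W5 (needs (0, 1, 1), free (1, 1, 3)); after release of (3, 0, 0) the pool is (4, 1, 3)
  run W4 (needs (2, 1, 2), free (4, 1, 3)); after release of (2, 1, 1) the pool is (6, 2, 4)
  W7 still needs (0, 4, 3) but only (6, 2, 4) is free — short on R2
  W6 still needs (3, 0, 5) but only (6, 2, 4) is free — short on R1
  W3 still needs (5, 3, 2) but only (6, 2, 4) is free — short on R2
  W9 still needs (6, 3, 2) but only (6, 2, 4) is free — short on R2
Post-grant, the permanently blocked set is W7, W6, W3 and W9.


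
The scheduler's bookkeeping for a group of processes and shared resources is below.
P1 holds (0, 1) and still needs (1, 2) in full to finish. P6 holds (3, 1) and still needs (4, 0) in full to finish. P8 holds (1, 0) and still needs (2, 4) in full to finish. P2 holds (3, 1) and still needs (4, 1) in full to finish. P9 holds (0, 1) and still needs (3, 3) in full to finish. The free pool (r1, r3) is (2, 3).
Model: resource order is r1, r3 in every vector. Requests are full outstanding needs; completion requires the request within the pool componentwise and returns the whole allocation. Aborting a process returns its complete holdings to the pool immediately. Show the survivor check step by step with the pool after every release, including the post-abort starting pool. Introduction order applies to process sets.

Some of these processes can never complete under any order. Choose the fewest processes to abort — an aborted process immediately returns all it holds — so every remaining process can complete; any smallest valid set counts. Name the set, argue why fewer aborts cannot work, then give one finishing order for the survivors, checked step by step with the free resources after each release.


The answer: abort P2.
Key observation: aborting P2 returns (3, 1), and P6 — hopeless before — runs at step 1 with the returned capacity in the pool.
Why nothing smaller works: aborting no one leaves the state deadlocked as given.
Survivors finish in the order: P6, P1, P8, P9. Step-by-step check (pool after the aborts first):
  pool = (5, 4)
  P6: need (4, 0) fits (5, 4); releases (3, 1), pool now (8, 5)
  P1: need (1, 2) fits (8, 5); releases (0, 1), pool now (8, 6)
  P8: need (2, 4) fits (8, 6); releases (1, 0), pool now (9, 6)
  P9: need (3, 3) fits (9, 6); releases (0, 1), pool now (9, 7)


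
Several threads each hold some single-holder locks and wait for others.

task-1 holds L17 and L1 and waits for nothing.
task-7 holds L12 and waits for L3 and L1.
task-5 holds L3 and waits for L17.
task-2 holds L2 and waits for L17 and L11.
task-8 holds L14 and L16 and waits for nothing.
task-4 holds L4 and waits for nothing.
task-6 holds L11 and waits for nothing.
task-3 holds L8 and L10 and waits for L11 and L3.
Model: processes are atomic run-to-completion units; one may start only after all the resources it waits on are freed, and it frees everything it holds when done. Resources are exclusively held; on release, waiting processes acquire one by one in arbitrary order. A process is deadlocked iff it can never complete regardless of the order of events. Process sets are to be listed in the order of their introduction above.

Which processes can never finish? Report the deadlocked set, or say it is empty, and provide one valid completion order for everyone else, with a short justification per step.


No process is deadlocked.
Key observation: although several processes wait, no cycle exists — each chain bottoms out at a free runner.
One completion order for the rest: task-8, task-1, task-5, task-4, task-6, task-2, task-3, task-7.
Step-by-step check:
  run task-8 (it waits on nothing); releases L14 and L16
  run task-1 (it waits on nothing); releases L17 and L1
  task-5 waits on L17 — all released -> runs and releases L3
  run task-4 (it waits on nothing); releases L4
  run task-6 (it waits on nothing); releases L11
  task-2 waits on L17 and L11 — all released -> runs and releases L2
  task-3 waits on L11 and L3 — all released -> runs and releases L8 and L10
  task-7 waits on L3 and L1 — all released -> runs and releases L12


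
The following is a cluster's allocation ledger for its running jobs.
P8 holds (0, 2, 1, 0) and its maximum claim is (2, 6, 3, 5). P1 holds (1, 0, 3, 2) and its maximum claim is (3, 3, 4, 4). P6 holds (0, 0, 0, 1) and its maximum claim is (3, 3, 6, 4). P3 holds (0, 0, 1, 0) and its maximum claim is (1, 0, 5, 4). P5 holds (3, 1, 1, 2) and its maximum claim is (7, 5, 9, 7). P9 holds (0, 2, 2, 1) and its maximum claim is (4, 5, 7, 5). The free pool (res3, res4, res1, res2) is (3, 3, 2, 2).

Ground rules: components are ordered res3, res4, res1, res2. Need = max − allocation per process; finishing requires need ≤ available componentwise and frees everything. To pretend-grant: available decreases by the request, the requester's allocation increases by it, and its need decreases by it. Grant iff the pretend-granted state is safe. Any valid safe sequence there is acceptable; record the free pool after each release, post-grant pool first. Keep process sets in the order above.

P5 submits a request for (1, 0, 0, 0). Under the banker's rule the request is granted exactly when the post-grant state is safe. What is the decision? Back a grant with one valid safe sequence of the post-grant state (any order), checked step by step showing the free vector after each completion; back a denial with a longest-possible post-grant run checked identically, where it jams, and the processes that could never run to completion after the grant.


DENY. Granting would leave the state unsafe.
Key observation: after P1, P3, P6 the pool peaks at (3, 3, 6, 5), and each blocked process is short somewhere: P8 on res4; P5 on res4, res1; P9 on res3.
On the post-grant state, P1, P3, P6 is a maximal run — nothing extends it. Verifying each step:
  pool = (2, 3, 2, 2)
  P1: need (2, 3, 1, 2) fits (2, 3, 2, 2); releases (1, 0, 3, 2), pool now (3, 3, 5, 4)
  P3: need (1, 0, 4, 4) fits (3, 3, 5, 4); releases (0, 0, 1, 0), pool now (3, 3, 6, 4)
  P6: need (3, 3, 6, 3) fits (3, 3, 6, 4); releases (0, 0, 0, 1), pool now (3, 3, 6, 5)
  P8 cannot run: need (2, 4, 2, 5) vs free (3, 3, 6, 5) (insufficient res4)
  P5 cannot run: need (3, 4, 8, 5) vs free (3, 3, 6, 5) (insufficient res4 and res1)
  P9 cannot run: need (4, 3, 5, 4) vs free (3, 3, 6, 5) (insufficient res3)
Had the request been granted, P8, P5 and P9 could never finish.


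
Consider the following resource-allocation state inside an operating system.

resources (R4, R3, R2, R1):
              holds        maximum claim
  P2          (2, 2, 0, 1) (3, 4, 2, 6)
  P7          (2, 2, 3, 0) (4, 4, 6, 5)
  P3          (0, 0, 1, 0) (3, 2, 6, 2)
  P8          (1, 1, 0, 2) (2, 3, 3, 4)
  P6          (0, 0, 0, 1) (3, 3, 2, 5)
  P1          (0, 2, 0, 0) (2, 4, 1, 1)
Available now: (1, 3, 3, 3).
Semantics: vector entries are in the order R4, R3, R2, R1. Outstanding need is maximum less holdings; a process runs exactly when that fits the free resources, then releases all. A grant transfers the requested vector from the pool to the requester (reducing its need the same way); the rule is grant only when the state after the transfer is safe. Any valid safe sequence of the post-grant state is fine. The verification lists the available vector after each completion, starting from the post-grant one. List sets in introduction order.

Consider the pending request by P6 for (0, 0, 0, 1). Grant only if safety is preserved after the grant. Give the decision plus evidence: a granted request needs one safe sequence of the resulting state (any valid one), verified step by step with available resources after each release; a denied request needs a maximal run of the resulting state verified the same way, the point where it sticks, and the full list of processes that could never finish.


DENY. Granting would leave the state unsafe.
Key observation: after P8, P1 the pool peaks at (2, 6, 3, 4), and each blocked process is short somewhere: P2 on R1; P7 on R1; P3 on R4, R2; P6 on R4.
On the post-grant state, P8, P1 is a maximal run — nothing extends it. Check, step by step:
  pool = (1, 3, 3, 2)
  P8 needs (1, 2, 3, 2) <= (1, 3, 3, 2) -> finishes; pool += (1, 1, 0, 2) = (2, 4, 3, 4)
  P1 needs (2, 2, 1, 1) <= (2, 4, 3, 4) -> finishes; pool += (0, 2, 0, 0) = (2, 6, 3, 4)
  P2 cannot run: need (1, 2, 2, 5) vs free (2, 6, 3, 4) (insufficient R1)
  P7 cannot run: need (2, 2, 3, 5) vs free (2, 6, 3, 4) (insufficient R1)
  P3 cannot run: need (3, 2, 5, 2) vs free (2, 6, 3, 4) (insufficient R4 and R2)
  P6 cannot run: need (3, 3, 2, 3) vs free (2, 6, 3, 4) (insufficient R4)
Had the request been granted, P2, P7, P3 and P6 could never finish.


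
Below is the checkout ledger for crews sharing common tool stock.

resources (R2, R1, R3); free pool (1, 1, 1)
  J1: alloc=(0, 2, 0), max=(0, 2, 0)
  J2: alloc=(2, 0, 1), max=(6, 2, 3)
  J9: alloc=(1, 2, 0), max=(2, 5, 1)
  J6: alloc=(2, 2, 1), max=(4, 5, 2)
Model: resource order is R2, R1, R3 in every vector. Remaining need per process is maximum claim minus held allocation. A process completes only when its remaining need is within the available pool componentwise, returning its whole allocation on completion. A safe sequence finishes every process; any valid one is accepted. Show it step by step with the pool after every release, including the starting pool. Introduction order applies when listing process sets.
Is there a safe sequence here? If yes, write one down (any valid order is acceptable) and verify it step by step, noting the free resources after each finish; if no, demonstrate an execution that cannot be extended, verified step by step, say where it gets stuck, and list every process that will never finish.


SAFE. One safe sequence: J1, J9, J6, J2.
Key observation: the order's first zero-slack moment is J9 ((1, 3, 1) needed, (1, 3, 1) free — a requested resource with nothing to spare).
Walking it through:
  pool = (1, 1, 1)
  J1: need (0, 0, 0) fits (1, 1, 1); releases (0, 2, 0), pool now (1, 3, 1)
  J9: need (1, 3, 1) fits (1, 3, 1); releases (1, 2, 0), pool now (2, 5, 1)
  J6: need (2, 3, 1) fits (2, 5, 1); releases (2, 2, 1), pool now (4, 7, 2)
  J2: need (4, 2, 2) fits (4, 7, 2); releases (2, 0, 1), pool now (6, 7, 3)


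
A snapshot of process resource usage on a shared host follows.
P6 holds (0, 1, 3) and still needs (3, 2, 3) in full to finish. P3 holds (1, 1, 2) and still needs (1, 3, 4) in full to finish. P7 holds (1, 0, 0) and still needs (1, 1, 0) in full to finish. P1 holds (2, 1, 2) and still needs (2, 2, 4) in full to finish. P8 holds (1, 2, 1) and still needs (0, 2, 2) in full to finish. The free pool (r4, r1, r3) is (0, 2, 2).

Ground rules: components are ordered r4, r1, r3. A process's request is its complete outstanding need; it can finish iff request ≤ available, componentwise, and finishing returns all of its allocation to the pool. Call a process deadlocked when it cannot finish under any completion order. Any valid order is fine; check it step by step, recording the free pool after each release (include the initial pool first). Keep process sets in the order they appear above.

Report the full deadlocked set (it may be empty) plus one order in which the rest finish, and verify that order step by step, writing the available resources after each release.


Deadlocked set: P6, P3 and P1.
Key observation: after P8, P7 the pool peaks at (2, 4, 3), and each blocked process is short somewhere: P6 on r4; P3 on r3; P1 on r3.
One completion order for the rest: P8, P7. Verifying each step:
  pool = (0, 2, 2)
  P8 needs (0, 2, 2) <= (0, 2, 2) -> finishes; pool += (1, 2, 1) = (1, 4, 3)
  P7 needs (1, 1, 0) <= (1, 4, 3) -> finishes; pool += (1, 0, 0) = (2, 4, 3)
The blocked processes can never fit:
  blocked: P6 wants (3, 2, 3), pool (2, 4, 3) — not enough r4
  blocked: P3 wants (1, 3, 4), pool (2, 4, 3) — not enough r3
  blocked: P1 wants (2, 2, 4), pool (2, 4, 3) — not enough r3


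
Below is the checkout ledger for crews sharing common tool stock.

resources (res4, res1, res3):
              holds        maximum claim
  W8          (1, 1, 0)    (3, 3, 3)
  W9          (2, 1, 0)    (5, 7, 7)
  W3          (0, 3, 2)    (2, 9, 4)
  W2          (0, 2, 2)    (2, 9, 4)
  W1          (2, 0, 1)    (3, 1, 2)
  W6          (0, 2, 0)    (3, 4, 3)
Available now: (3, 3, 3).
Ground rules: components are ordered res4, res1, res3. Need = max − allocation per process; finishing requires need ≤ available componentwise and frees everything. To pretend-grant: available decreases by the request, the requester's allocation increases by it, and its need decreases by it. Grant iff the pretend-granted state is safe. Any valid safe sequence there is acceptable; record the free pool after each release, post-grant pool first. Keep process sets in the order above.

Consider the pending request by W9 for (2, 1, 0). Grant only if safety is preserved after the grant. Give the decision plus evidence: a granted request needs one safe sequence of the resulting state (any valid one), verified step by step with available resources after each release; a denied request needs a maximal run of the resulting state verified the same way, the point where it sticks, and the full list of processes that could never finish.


DENY. Granting would leave the state unsafe.
Key observation: after W1, W6, W8 the pool peaks at (4, 5, 4), and each blocked process is short somewhere: W9 on res3; W3 on res1; W2 on res1.
On the post-grant state, W1, W6, W8 is a maximal run — nothing extends it. Check, step by step:
  pool = (1, 2, 3)
  run W1 (needs (1, 1, 1), free (1, 2, 3)); after release of (2, 0, 1) the pool is (3, 2, 4)
  run W6 (needs (3, 2, 3), free (3, 2, 4)); after release of (0, 2, 0) the pool is (3, 4, 4)
  run W8 (needs (2, 2, 3), free (3, 4, 4)); after release of (1, 1, 0) the pool is (4, 5, 4)
  blocked: W9 wants (1, 5, 7), pool (4, 5, 4) — not enough res3
  blocked: W3 wants (2, 6, 2), pool (4, 5, 4) — not enough res1
  blocked: W2 wants (2, 7, 2), pool (4, 5, 4) — not enough res1
Processes that could never finish after the grant: W9, W3 and W2.


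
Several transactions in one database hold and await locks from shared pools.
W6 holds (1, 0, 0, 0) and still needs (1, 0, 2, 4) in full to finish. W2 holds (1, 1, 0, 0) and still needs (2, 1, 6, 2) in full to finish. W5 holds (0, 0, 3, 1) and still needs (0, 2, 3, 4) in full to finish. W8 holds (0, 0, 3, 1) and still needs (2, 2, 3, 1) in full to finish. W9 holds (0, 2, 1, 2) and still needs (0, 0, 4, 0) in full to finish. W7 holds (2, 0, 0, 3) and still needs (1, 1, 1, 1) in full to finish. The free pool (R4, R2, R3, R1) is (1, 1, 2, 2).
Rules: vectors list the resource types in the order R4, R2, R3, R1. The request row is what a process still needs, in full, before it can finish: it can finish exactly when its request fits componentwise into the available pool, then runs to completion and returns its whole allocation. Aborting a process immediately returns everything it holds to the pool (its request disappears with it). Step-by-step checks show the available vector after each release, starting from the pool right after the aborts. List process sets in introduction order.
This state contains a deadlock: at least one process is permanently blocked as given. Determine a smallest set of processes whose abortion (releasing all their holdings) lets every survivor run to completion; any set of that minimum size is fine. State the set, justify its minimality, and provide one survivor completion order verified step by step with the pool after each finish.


The answer: abort W9.
Key observation: before aborting W9, W5 was permanently blocked — no order could ever run it; afterwards it completes at step 2.
Why nothing smaller works: aborting no one leaves the state deadlocked as given.
Survivors finish in the order: W7, W5, W2, W8, W6. Step-by-step check (pool after the aborts first):
  pool = (1, 3, 3, 4)
  run W7 (needs (1, 1, 1, 1), free (1, 3, 3, 4)); after release of (2, 0, 0, 3) the pool is (3, 3, 3, 7)
  run W5 (needs (0, 2, 3, 4), free (3, 3, 3, 7)); after release of (0, 0, 3, 1) the pool is (3, 3, 6, 8)
  run W2 (needs (2, 1, 6, 2), free (3, 3, 6, 8)); after release of (1, 1, 0, 0) the pool is (4, 4, 6, 8)
  run W8 (needs (2, 2, 3, 1), free (4, 4, 6, 8)); after release of (0, 0, 3, 1) the pool is (4, 4, 9, 9)
  run W6 (needs (1, 0, 2, 4), free (4, 4, 9, 9)); after release of (1, 0, 0, 0) the pool is (5, 4, 9, 9)


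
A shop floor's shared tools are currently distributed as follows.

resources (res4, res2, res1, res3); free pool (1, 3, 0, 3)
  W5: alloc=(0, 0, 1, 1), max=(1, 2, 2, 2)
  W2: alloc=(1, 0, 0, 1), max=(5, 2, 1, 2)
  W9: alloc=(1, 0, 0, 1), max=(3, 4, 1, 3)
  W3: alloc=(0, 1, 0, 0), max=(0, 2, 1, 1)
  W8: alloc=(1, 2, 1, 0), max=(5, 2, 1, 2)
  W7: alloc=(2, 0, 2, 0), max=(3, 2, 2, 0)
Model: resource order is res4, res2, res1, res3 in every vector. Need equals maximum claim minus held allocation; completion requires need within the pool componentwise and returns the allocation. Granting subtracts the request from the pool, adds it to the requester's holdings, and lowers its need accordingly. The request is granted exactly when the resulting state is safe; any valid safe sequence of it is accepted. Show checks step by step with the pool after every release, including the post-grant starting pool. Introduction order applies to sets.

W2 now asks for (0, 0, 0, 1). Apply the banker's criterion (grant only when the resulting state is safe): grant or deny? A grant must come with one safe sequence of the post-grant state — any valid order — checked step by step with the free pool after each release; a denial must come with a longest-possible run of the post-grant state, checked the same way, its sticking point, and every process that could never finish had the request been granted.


GRANT. The post-grant state is safe; one safe sequence: W7, W3, W9, W2, W8, W5.
Key observation: granting shrinks the pool to (1, 3, 0, 2), yet W7 still fits and the chain goes through.
Verifying the post-grant state step by step:
  pool = (1, 3, 0, 2)
  run W7 (needs (1, 2, 0, 0), free (1, 3, 0, 2)); after release of (2, 0, 2, 0) the pool is (3, 3, 2, 2)
  run W3 (needs (0, 1, 1, 1), free (3, 3, 2, 2)); after release of (0, 1, 0, 0) the pool is (3, 4, 2, 2)
  run W9 (needs (2, 4, 1, 2), free (3, 4, 2, 2)); after release of (1, 0, 0, 1) the pool is (4, 4, 2, 3)
  run W2 (needs (4, 2, 1, 0), free (4, 4, 2, 3)); after release of (1, 0, 0, 2) the pool is (5, 4, 2, 5)
  run W8 (needs (4, 0, 0, 2), free (5, 4, 2, 5)); after release of (1, 2, 1, 0) the pool is (6, 6, 3, 5)
  run W5 (needs (1, 2, 1, 1), free (6, 6, 3, 5)); after release of (0, 0, 1, 1) the pool is (6, 6, 4, 6)


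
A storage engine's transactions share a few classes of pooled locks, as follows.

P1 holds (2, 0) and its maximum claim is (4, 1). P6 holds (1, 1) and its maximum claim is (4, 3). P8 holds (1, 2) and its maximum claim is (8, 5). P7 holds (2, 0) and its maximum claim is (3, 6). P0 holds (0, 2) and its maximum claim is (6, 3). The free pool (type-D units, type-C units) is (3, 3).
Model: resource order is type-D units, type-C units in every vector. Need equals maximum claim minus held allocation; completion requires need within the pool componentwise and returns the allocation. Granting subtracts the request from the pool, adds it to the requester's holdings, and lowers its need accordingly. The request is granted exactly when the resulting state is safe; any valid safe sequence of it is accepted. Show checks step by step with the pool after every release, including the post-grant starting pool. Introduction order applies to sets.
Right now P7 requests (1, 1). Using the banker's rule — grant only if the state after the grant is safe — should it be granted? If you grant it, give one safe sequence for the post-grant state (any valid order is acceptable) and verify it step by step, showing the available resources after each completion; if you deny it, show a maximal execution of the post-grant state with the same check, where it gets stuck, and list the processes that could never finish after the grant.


DENY. Granting would leave the state unsafe.
Key observation: after P1, P6 the pool peaks at (5, 3), and each blocked process is short somewhere: P8 on type-D units; P7 on type-C units; P0 on type-D units.
After a pretend grant, a maximal execution: P1, P6 — then nothing else fits. Verifying each step:
  pool = (2, 2)
  P1: need (2, 1) fits (2, 2); releases (2, 0), pool now (4, 2)
  P6: need (3, 2) fits (4, 2); releases (1, 1), pool now (5, 3)
  P8 still needs (7, 3) but only (5, 3) is free — short on type-D units
  P7 still needs (0, 5) but only (5, 3) is free — short on type-C units
  P0 still needs (6, 1) but only (5, 3) is free — short on type-D units
Processes that could never finish after the grant: P8, P7 and P0.


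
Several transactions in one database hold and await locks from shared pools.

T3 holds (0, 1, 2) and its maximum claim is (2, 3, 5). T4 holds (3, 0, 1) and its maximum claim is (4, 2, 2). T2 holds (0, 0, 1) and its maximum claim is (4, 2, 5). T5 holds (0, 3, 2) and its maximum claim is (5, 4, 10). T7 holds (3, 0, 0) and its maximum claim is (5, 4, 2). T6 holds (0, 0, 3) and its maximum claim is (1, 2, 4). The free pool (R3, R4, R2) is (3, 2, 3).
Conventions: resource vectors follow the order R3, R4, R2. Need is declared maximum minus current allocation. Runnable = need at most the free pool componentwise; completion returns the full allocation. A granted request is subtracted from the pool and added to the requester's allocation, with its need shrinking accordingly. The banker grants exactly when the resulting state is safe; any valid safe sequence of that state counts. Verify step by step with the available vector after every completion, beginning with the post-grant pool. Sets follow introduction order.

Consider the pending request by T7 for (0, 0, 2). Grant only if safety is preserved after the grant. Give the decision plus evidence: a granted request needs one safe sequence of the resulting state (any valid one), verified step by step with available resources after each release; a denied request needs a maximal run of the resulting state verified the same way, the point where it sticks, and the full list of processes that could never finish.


GRANT. The post-grant state is safe; one safe sequence: T6, T4, T2, T3, T5, T7.
Key observation: post-grant, (3, 2, 1) remains, and an order beginning with T6 completes everyone.
Step-by-step check of the post-grant state:
  pool = (3, 2, 1)
  T6 needs (1, 2, 1) <= (3, 2, 1) -> finishes; pool += (0, 0, 3) = (3, 2, 4)
  T4 needs (1, 2, 1) <= (3, 2, 4) -> finishes; pool += (3, 0, 1) = (6, 2, 5)
  T2 needs (4, 2, 4) <= (6, 2, 5) -> finishes; pool += (0, 0, 1) = (6, 2, 6)
  T3 needs (2, 2, 3) <= (6, 2, 6) -> finishes; pool += (0, 1, 2) = (6, 3, 8)
  T5 needs (5, 1, 8) <= (6, 3, 8) -> finishes; pool += (0, 3, 2) = (6, 6, 10)
  T7 needs (2, 4, 0) <= (6, 6, 10) -> finishes; pool += (3, 0, 2) = (9, 6, 12)


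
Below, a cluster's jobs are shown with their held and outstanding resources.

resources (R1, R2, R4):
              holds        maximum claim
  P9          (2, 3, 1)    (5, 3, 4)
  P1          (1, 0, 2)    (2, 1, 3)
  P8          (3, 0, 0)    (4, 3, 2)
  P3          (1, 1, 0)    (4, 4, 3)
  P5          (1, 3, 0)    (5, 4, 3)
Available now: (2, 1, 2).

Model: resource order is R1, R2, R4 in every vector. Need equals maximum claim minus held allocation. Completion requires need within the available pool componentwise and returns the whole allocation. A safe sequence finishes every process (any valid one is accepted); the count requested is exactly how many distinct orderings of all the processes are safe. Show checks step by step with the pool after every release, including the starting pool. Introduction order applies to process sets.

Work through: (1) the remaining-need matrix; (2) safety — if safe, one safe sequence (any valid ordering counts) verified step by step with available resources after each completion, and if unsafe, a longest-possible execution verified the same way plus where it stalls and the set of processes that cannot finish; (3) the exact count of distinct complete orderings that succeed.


(1) Remaining need (order R1, R2, R4):
  P9: (3, 0, 3)
  P1: (1, 1, 1)
  P8: (1, 3, 2)
  P3: (3, 3, 3)
  P5: (4, 1, 3)
(2) SAFE, for example via the order P1, P9, P3, P5, P8.
Key observation: at P1 the run first touches a limit — (1, 1, 1) against (2, 1, 2), exact on a resource it actually requests.
Walking it through:
  pool = (2, 1, 2)
  P1: need (1, 1, 1) fits (2, 1, 2); releases (1, 0, 2), pool now (3, 1, 4)
  P9: need (3, 0, 3) fits (3, 1, 4); releases (2, 3, 1), pool now (5, 4, 5)
  P3: need (3, 3, 3) fits (5, 4, 5); releases (1, 1, 0), pool now (6, 5, 5)
  P5: need (4, 1, 3) fits (6, 5, 5); releases (1, 3, 0), pool now (7, 8, 5)
  P8: need (1, 3, 2) fits (7, 8, 5); releases (3, 0, 0), pool now (10, 8, 5)
(3) Precisely 6 of the possible complete orderings are safe sequences.


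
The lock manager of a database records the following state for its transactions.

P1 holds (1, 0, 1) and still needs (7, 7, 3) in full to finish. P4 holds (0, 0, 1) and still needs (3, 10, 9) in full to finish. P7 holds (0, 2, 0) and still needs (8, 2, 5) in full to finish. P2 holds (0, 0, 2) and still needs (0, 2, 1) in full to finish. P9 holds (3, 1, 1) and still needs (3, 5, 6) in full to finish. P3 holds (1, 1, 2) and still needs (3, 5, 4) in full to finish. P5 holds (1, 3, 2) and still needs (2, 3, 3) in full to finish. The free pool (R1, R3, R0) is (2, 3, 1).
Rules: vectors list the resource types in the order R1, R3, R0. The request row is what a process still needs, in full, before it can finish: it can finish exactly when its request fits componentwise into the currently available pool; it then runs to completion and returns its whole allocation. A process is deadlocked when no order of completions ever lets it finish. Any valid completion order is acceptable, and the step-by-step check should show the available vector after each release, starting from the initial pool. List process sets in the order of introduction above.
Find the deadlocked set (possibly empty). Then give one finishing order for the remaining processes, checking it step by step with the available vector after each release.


The deadlocked set is empty.
Key observation: P2 fits the free pool immediately, and its release cascades until everyone finishes.
The rest can finish in the order P2, P5, P3, P9, P1, P7, P4. Check, step by step:
  pool = (2, 3, 1)
  P2 needs (0, 2, 1) <= (2, 3, 1) -> finishes; pool += (0, 0, 2) = (2, 3, 3)
  P5 needs (2, 3, 3) <= (2, 3, 3) -> finishes; pool += (1, 3, 2) = (3, 6, 5)
  P3 needs (3, 5, 4) <= (3, 6, 5) -> finishes; pool += (1, 1, 2) = (4, 7, 7)
  P9 needs (3, 5, 6) <= (4, 7, 7) -> finishes; pool += (3, 1, 1) = (7, 8, 8)
  P1 needs (7, 7, 3) <= (7, 8, 8) -> finishes; pool += (1, 0, 1) = (8, 8, 9)
  P7 needs (8, 2, 5) <= (8, 8, 9) -> finishes; pool += (0, 2, 0) = (8, 10, 9)
  P4 needs (3, 10, 9) <= (8, 10, 9) -> finishes; pool += (0, 0, 1) = (8, 10, 10)


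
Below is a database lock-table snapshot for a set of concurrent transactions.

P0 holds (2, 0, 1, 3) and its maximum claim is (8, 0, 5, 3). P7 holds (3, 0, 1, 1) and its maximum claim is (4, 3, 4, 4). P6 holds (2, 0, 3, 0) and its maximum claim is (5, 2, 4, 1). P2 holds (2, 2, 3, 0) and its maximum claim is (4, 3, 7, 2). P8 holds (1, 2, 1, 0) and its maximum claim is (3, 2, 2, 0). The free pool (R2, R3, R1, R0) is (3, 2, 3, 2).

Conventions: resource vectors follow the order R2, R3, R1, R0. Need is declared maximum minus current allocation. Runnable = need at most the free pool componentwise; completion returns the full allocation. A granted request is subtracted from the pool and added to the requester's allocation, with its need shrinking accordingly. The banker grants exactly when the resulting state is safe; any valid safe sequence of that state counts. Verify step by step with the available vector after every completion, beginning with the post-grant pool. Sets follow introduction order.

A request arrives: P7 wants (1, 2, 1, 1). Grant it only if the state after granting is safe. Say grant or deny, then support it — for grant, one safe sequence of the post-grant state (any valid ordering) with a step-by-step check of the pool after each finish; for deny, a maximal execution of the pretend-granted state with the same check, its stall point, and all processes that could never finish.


DENY. Granting would leave the state unsafe.
Key observation: after P8, P6 the pool peaks at (5, 2, 6, 1), and each blocked process is short somewhere: P0 on R2; P7 on R0; P2 on R0.
Pretend the grant happened; the run P8, P6 goes as far as possible. Check, step by step:
  pool = (2, 0, 2, 1)
  P8 needs (2, 0, 1, 0) <= (2, 0, 2, 1) -> finishes; pool += (1, 2, 1, 0) = (3, 2, 3, 1)
  P6 needs (3, 2, 1, 1) <= (3, 2, 3, 1) -> finishes; pool += (2, 0, 3, 0) = (5, 2, 6, 1)
  blocked: P0 wants (6, 0, 4, 0), pool (5, 2, 6, 1) — not enough R2
  blocked: P7 wants (0, 1, 2, 2), pool (5, 2, 6, 1) — not enough R0
  blocked: P2 wants (2, 1, 4, 2), pool (5, 2, 6, 1) — not enough R0
Processes that could never finish after the grant: P0, P7 and P2.


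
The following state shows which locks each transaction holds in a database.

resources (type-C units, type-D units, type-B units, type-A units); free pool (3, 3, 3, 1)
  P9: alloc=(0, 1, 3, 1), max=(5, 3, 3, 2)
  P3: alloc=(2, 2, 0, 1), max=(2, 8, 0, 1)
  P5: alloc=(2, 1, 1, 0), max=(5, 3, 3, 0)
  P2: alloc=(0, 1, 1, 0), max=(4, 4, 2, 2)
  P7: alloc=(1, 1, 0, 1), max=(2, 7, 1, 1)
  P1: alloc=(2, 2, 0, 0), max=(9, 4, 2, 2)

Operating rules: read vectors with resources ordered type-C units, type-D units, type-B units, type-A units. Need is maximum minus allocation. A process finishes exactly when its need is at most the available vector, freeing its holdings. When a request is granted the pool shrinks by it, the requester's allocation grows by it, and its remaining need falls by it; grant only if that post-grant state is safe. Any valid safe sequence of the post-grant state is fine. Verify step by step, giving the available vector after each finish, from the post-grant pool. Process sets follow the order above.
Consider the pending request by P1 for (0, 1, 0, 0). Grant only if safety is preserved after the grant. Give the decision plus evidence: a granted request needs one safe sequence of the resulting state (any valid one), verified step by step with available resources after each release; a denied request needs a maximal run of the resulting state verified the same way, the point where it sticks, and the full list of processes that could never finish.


DENY: after the grant no complete ordering would exist.
Key observation: after P5, P9, P2 the pool peaks at (5, 5, 8, 2), and each blocked process is short somewhere: P3 on type-D units; P7 on type-D units; P1 on type-C units.
After a pretend grant, a maximal execution: P5, P9, P2 — then nothing else fits. Verifying each step:
  pool = (3, 2, 3, 1)
  run P5 (needs (3, 2, 2, 0), free (3, 2, 3, 1)); after release of (2, 1, 1, 0) the pool is (5, 3, 4, 1)
  run P9 (needs (5, 2, 0, 1), free (5, 3, 4, 1)); after release of (0, 1, 3, 1) the pool is (5, 4, 7, 2)
  run P2 (needs (4, 3, 1, 2), free (5, 4, 7, 2)); after release of (0, 1, 1, 0) the pool is (5, 5, 8, 2)
  P3 still needs (0, 6, 0, 0) but only (5, 5, 8, 2) is free — short on type-D units
  P7 still needs (1, 6, 1, 0) but only (5, 5, 8, 2) is free — short on type-D units
  P1 still needs (7, 1, 2, 2) but only (5, 5, 8, 2) is free — short on type-C units
Post-grant, the permanently blocked set is P3, P7 and P1.


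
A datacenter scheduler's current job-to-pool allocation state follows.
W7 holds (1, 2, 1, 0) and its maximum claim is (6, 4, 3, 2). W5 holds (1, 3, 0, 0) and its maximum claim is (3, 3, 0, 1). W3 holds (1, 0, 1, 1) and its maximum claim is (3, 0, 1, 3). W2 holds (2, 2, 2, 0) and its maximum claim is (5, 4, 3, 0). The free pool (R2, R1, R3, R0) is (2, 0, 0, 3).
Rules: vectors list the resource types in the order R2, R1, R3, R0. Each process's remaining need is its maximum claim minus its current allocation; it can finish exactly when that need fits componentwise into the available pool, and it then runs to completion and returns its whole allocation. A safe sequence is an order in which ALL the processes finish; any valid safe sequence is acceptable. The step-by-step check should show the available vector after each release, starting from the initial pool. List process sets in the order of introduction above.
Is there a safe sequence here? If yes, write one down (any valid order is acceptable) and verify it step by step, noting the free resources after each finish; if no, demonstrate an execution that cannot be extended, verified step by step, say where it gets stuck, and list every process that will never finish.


The state is SAFE; one workable sequence: W5, W3, W2, W7.
Key observation: the order's first zero-slack moment is W5 ((2, 0, 0, 1) needed, (2, 0, 0, 3) free — a requested resource with nothing to spare).
Verifying each step:
  pool = (2, 0, 0, 3)
  W5 needs (2, 0, 0, 1) <= (2, 0, 0, 3) -> finishes; pool += (1, 3, 0, 0) = (3, 3, 0, 3)
  W3 needs (2, 0, 0, 2) <= (3, 3, 0, 3) -> finishes; pool += (1, 0, 1, 1) = (4, 3, 1, 4)
  W2 needs (3, 2, 1, 0) <= (4, 3, 1, 4) -> finishes; pool += (2, 2, 2, 0) = (6, 5, 3, 4)
  W7 needs (5, 2, 2, 2) <= (6, 5, 3, 4) -> finishes; pool += (1, 2, 1, 0) = (7, 7, 4, 4)


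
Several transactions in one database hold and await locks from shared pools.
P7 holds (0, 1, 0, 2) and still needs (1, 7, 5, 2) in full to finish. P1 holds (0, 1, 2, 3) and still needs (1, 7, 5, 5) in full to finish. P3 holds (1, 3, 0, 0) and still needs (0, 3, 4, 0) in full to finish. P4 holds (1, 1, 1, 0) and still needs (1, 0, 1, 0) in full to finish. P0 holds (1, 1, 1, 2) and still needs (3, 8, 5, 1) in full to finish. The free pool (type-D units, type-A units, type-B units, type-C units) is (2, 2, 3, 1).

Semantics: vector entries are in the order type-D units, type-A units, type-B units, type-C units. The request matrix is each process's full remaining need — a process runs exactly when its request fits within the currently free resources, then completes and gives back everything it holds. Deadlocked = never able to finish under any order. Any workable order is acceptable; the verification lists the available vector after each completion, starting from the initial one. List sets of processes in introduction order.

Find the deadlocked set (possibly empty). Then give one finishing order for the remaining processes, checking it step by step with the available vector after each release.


Deadlocked set: P7, P1 and P0.
Key observation: the pool after P4, P3 is (4, 6, 4, 1); every surviving request exceeds it in type-A units, so progress ends there.
One completion order for the rest: P4, P3. Check, step by step:
  pool = (2, 2, 3, 1)
  P4 needs (1, 0, 1, 0) <= (2, 2, 3, 1) -> finishes; pool += (1, 1, 1, 0) = (3, 3, 4, 1)
  P3 needs (0, 3, 4, 0) <= (3, 3, 4, 1) -> finishes; pool += (1, 3, 0, 0) = (4, 6, 4, 1)
The stuck group stays short no matter what:
  P7 cannot run: need (1, 7, 5, 2) vs free (4, 6, 4, 1) (insufficient type-A units, type-B units and type-C units)
  P1 cannot run: need (1, 7, 5, 5) vs free (4, 6, 4, 1) (insufficient type-A units, type-B units and type-C units)
  P0 cannot run: need (3, 8, 5, 1) vs free (4, 6, 4, 1) (insufficient type-A units and type-B units)
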